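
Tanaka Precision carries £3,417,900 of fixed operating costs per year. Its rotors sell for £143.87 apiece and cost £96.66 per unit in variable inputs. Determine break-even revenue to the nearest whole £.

CM per unit = £143.87 − £96.66 = £47.21; CM ratio = £47.21 / £143.87 = 0.3281.
Break-even sales = FC ÷ CM ratio = £3,417,900 × £143.87 / £47.21 = £10,415,871.

£10,415,871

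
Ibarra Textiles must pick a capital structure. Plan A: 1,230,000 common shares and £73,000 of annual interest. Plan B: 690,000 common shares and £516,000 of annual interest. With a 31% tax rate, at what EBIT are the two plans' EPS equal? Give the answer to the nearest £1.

Set EPS_A = EPS_B: (EBIT − £73,000)(1 − 0.31) ÷ 1,230,000 = (EBIT − £516,000)(1 − 0.31) ÷ 690,000.
Cancelling (1 − t) and cross-multiplying: 690,000·(EBIT − 73,000) = 1,230,000·(EBIT − 516,000).
Solving, EBIT = (516,000·1,230,000 − 73,000·690,000) / (1,230,000 − 690,000) = 584,310,000,000 / 540,000 = 1,082,055.56.

£1,082,056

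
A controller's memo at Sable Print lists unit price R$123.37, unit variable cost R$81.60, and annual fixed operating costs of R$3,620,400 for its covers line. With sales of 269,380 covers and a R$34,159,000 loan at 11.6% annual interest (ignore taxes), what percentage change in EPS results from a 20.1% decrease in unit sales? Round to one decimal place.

-61.6%

At 269,380 units, contribution = 269,380 × R$41.77 = R$11,252,002.60.
EBIT = R$11,252,002.60 − R$3,620,400 = R$7,631,602.60.
After interest of R$3,962,444.00, pre-tax earnings = R$3,669,158.60.
Degree of combined leverage = contribution ÷ (EBIT − I) = R$11,252,002.60 ÷ R$3,669,158.60 = 3.0666.
%ΔEPS = DCL × %ΔSales = 3.0666 × -20.1% = -61.6%.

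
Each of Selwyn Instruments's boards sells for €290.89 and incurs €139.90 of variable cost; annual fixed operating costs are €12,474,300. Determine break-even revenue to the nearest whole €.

CM per unit = €290.89 − €139.90 = €150.99; CM ratio = €150.99 / €290.89 = 0.5191.
Break-even revenue = fixed costs × price ÷ CM = €12,474,300 × €290.89 ÷ €150.99 = €24,032,380.

€24,032,380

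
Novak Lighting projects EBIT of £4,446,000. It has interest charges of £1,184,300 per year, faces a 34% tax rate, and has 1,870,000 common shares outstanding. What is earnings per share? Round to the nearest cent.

£1.15

Pre-tax income = £4,446,000 − £1,184,300.00 = £3,261,700.00.
After tax at 34%: net income = £3,261,700.00 × 0.66 = £2,152,722.00.
Per share: £2,152,722.00 / 1,870,000 shares = £1.15.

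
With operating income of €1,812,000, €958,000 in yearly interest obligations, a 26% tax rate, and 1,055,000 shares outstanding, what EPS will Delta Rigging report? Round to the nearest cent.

€0.60

Interest = €958,000.00, so EBT = €1,812,000 − €958,000.00 = €854,000.00.
After tax at 26%: net income = €854,000.00 × 0.74 = €631,960.00.
EPS = €631,960.00 ÷ 1,055,000 = €0.60.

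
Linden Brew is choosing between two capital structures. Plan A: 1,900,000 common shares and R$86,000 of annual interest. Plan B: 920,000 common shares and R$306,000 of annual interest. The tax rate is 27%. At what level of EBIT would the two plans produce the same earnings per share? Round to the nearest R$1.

Set EPS_A = EPS_B: (EBIT − R$86,000)(1 − 0.27) ÷ 1,900,000 = (EBIT − R$306,000)(1 − 0.27) ÷ 920,000.
Cancelling (1 − t) and cross-multiplying: 920,000·(EBIT − 86,000) = 1,900,000·(EBIT − 306,000).
Solving, EBIT = (306,000·1,900,000 − 86,000·920,000) / (1,900,000 − 920,000) = 502,280,000,000 / 980,000 = 512,530.61.

R$512,531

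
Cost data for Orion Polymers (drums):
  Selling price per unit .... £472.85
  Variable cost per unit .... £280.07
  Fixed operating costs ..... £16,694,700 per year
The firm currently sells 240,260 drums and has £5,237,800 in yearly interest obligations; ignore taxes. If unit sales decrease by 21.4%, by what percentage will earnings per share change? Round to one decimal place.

Total contribution margin = 240,260 × £192.78 = £46,317,322.80.
EBIT = £46,317,322.80 − £16,694,700 = £29,622,622.80.
After interest of £5,237,800.00, pre-tax earnings = £24,384,822.80.
DCL = total CM / (EBIT − I) = £46,317,322.80 / £24,384,822.80 = 1.8994.
%ΔEPS = DCL × %ΔSales = 1.8994 × -21.4% = -40.6%.

-40.6%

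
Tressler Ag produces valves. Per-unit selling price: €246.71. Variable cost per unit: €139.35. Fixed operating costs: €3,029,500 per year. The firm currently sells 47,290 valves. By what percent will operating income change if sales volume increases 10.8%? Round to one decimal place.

At 47,290 units, contribution = 47,290 × €107.36 = €5,077,054.40.
Subtracting fixed costs: EBIT = €5,077,054.40 − €3,029,500 = €2,047,554.40.
So DOL = total CM / EBIT = €5,077,054.40 / €2,047,554.40 = 2.4796.
So EBIT moves 2.4796 × (+10.8%) = +26.8%.

+26.8%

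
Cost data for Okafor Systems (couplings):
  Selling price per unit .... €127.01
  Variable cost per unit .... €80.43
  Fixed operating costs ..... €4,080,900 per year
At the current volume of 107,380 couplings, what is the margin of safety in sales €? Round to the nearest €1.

Unit CM = price − variable cost = €127.01 − €80.43 = €46.58. Break-even units = €4,080,900 ÷ €46.58 = 87,610.56; break-even revenue = 87,610.56 × €127.01 = €11,127,417.54.
Actual sales revenue = 107,380 × €127.01 = €13,638,333.80.
Margin of safety = €13,638,333.80 − €11,127,417.54 = €2,510,916.

€2,510,916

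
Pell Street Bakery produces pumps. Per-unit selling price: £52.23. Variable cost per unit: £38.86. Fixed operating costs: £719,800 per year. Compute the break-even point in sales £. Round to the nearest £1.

£2,811,904

Contribution margin per unit = £52.23 − £38.86 = £13.37, a CM ratio of £13.37 ÷ £52.23 = 0.2560.
Break-even revenue = fixed costs × price ÷ CM = £719,800 × £52.23 ÷ £13.37 = £2,811,904.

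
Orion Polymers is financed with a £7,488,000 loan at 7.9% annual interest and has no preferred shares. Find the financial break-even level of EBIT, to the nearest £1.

£591,552

Annual interest = 7.9% × £7,488,000 = £591,552.00.
With no preferred dividends, EPS = 0 when EBIT exactly covers interest, so the financial break-even EBIT is £591,552.00.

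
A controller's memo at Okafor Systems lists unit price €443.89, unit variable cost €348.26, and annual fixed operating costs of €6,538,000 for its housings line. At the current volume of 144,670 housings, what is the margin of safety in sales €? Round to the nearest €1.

€33,869,843

Contribution margin per unit = €443.89 − €348.26 = €95.63. Break-even units = €6,538,000 ÷ €95.63 = 68,367.67; break-even revenue = 68,367.67 × €443.89 = €30,347,723.73.
Actual sales revenue = 144,670 × €443.89 = €64,217,566.30.
Margin of safety = €64,217,566.30 − €30,347,723.73 = €33,869,843.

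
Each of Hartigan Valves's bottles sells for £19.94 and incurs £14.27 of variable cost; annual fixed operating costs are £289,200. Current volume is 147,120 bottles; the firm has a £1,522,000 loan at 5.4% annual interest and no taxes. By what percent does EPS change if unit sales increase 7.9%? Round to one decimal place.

Contribution at this volume is 147,120 × £5.67 = £834,170.40.
Subtracting fixed costs: EBIT = £834,170.40 − £289,200 = £544,970.40.
Interest = £82,188.00, so EBIT − I = £462,782.40.
DCL = total CM / (EBIT − I) = £834,170.40 / £462,782.40 = 1.8025.
%ΔEPS = DCL × %ΔSales = 1.8025 × +7.9% = +14.2%.

+14.2%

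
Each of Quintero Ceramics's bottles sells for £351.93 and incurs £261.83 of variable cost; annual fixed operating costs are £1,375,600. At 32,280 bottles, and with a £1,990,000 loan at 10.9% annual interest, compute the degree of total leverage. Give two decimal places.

Total contribution margin = 32,280 × £90.10 = £2,908,428.00.
Subtracting fixed costs: EBIT = £2,908,428.00 − £1,375,600 = £1,532,828.00. Interest = £216,910.00, so EBIT − I = £1,315,918.00.
DCL = contribution ÷ (EBIT − I) = £2,908,428.00 ÷ £1,315,918.00 = 2.2102.

2.21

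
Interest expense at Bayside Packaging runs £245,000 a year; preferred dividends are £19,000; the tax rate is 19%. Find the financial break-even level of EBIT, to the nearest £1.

£268,457

Preferred dividends are paid after tax, so their pre-tax equivalent is £19,000 ÷ (1 − 0.19) = £23,456.79.
Financial break-even EBIT = interest + D_p ÷ (1 − t) = £245,000 + £23,456.79 = £268,456.79.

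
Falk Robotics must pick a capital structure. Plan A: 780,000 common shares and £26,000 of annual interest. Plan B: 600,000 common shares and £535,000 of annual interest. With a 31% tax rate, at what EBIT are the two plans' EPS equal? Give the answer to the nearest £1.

Set EPS_A = EPS_B: (EBIT − £26,000)(1 − 0.31) ÷ 780,000 = (EBIT − £535,000)(1 − 0.31) ÷ 600,000.
Cancelling (1 − t) and cross-multiplying: 600,000·(EBIT − 26,000) = 780,000·(EBIT − 535,000).
EBIT × (780,000 − 600,000) = 535,000 × 780,000 − 26,000 × 600,000 = 401,700,000,000, so EBIT = 401,700,000,000 ÷ 180,000 = 2,231,666.67.

£2,231,667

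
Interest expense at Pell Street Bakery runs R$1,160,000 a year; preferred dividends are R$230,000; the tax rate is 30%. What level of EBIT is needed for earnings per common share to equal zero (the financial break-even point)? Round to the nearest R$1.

Grossing the preferred dividend up to pre-tax terms: R$230,000 / (1 − 0.30) = R$328,571.43.
EPS = 0 when EBIT covers interest plus the pre-tax preferred burden: R$1,160,000 + R$328,571.43 = R$1,488,571.43.

R$1,488,571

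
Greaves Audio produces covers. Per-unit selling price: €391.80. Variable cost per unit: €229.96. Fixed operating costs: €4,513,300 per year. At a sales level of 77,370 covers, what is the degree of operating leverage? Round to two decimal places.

1.56

Total contribution margin = 77,370 × €161.84 = €12,521,560.80.
EBIT = €12,521,560.80 − €4,513,300 = €8,008,260.80.
DOL = contribution ÷ EBIT = €12,521,560.80 ÷ €8,008,260.80 = 1.5636.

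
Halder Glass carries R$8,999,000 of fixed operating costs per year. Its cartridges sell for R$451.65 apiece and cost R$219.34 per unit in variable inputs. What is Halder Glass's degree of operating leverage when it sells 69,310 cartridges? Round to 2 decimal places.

Total contribution margin = 69,310 × R$232.31 = R$16,101,406.10.
Subtracting fixed costs: EBIT = R$16,101,406.10 − R$8,999,000 = R$7,102,406.10.
DOL = contribution ÷ EBIT = R$16,101,406.10 ÷ R$7,102,406.10 = 2.2670.

2.27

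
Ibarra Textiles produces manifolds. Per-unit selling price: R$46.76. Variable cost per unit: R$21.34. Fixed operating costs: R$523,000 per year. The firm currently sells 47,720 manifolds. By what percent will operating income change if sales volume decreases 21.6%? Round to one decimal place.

At 47,720 units, contribution = 47,720 × R$25.42 = R$1,213,042.40.
Subtracting fixed costs: EBIT = R$1,213,042.40 − R$523,000 = R$690,042.40.
DOL = contribution ÷ EBIT = R$1,213,042.40 ÷ R$690,042.40 = 1.7579.
%ΔEBIT = DOL × %ΔSales = 1.7579 × -21.6% = -38.0%.

-38.0%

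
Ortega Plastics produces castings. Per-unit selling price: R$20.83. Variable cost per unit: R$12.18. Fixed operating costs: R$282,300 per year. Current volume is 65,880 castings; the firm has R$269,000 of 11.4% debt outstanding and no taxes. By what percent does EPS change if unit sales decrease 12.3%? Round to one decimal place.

Contribution at this volume is 65,880 × R$8.65 = R$569,862.00.
EBIT = R$569,862.00 − R$282,300 = R$287,562.00.
After interest of R$30,666.00, pre-tax earnings = R$256,896.00.
DCL = total CM / (EBIT − I) = R$569,862.00 / R$256,896.00 = 2.2183.
%ΔEPS = DCL × %ΔSales = 2.2183 × -12.3% = -27.3%.

-27.3%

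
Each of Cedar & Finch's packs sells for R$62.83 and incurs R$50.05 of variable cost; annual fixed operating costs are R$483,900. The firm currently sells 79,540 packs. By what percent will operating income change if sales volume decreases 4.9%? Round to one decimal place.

Total contribution margin = 79,540 × R$12.78 = R$1,016,521.20.
EBIT = R$1,016,521.20 − R$483,900 = R$532,621.20.
Degree of operating leverage = R$1,016,521.20 / R$532,621.20 = 1.9085.
Operating income changes by 1.9085 × -4.9% = -9.4%.

-9.4%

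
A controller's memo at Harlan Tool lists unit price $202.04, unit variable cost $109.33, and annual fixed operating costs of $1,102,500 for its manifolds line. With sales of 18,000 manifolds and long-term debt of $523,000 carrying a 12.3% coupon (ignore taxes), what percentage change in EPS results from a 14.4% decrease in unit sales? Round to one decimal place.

-47.9%

Total contribution margin = 18,000 × $92.71 = $1,668,780.00.
Subtracting fixed costs: EBIT = $1,668,780.00 − $1,102,500 = $566,280.00.
Interest = $64,329.00, so EBIT − I = $501,951.00.
DCL = total CM / (EBIT − I) = $1,668,780.00 / $501,951.00 = 3.3246.
%ΔEPS = DCL × %ΔSales = 3.3246 × -14.4% = -47.9%.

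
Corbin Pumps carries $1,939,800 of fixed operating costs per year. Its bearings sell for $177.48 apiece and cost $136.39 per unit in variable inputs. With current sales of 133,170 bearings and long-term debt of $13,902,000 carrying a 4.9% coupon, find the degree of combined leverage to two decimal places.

At 133,170 units, contribution = 133,170 × $41.09 = $5,471,955.30.
Subtracting fixed costs: EBIT = $5,471,955.30 − $1,939,800 = $3,532,155.30. Interest = $681,198.00.
DOL = $5,471,955.30 ÷ $3,532,155.30 = 1.5492; DFL = $3,532,155.30 ÷ $2,850,957.30 = 1.2389.
DCL = DOL × DFL = 1.5492 × 1.2389 = 1.9193.

1.92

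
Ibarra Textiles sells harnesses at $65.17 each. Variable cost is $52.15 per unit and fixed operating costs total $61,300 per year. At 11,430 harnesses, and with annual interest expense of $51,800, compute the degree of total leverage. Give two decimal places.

4.17

Total contribution margin = 11,430 × $13.02 = $148,818.60.
EBIT = $148,818.60 − $61,300 = $87,518.60. Interest = $51,800.00.
DOL = $148,818.60 ÷ $87,518.60 = 1.7004; DFL = $87,518.60 ÷ $35,718.60 = 2.4502.
DCL = DOL × DFL = 1.7004 × 2.4502 = 4.1663.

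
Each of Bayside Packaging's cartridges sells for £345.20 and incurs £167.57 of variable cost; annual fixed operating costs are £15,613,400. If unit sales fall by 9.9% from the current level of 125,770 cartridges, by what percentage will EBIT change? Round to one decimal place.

-32.9%

Total contribution margin = 125,770 × £177.63 = £22,340,525.10.
Subtracting fixed costs: EBIT = £22,340,525.10 − £15,613,400 = £6,727,125.10.
DOL = contribution ÷ EBIT = £22,340,525.10 ÷ £6,727,125.10 = 3.3210.
Operating income changes by 3.3210 × -9.9% = -32.9%.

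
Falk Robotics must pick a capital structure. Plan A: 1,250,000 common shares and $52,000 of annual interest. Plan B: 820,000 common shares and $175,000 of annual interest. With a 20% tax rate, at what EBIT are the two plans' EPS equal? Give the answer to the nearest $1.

$409,558

Set EPS_A = EPS_B: (EBIT − $52,000)(1 − 0.20) ÷ 1,250,000 = (EBIT − $175,000)(1 − 0.20) ÷ 820,000.
The (1 − t) factor cancels: (EBIT − 52,000) × 820,000 = (EBIT − 175,000) × 1,250,000.
Solving, EBIT = (175,000·1,250,000 − 52,000·820,000) / (1,250,000 − 820,000) = 176,110,000,000 / 430,000 = 409,558.14.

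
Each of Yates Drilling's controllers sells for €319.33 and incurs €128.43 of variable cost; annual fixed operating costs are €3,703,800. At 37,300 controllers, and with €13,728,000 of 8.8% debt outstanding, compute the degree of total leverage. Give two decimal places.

3.22

At 37,300 units, contribution = 37,300 × €190.90 = €7,120,570.00.
Operating income = contribution − fixed costs = €7,120,570.00 − €3,703,800 = €3,416,770.00. Interest = €1,208,064.00.
DOL = €7,120,570.00 ÷ €3,416,770.00 = 2.0840; DFL = €3,416,770.00 ÷ €2,208,706.00 = 1.5470.
Combined leverage = 2.0840 × 1.5470 = 3.2239.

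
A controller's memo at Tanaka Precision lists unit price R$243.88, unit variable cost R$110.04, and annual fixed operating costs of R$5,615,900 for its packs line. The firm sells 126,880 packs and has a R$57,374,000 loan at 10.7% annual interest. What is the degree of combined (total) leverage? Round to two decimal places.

3.25

Contribution at this volume is 126,880 × R$133.84 = R$16,981,619.20.
Operating income = contribution − fixed costs = R$16,981,619.20 − R$5,615,900 = R$11,365,719.20. Interest = R$6,139,018.00.
DOL = R$16,981,619.20 ÷ R$11,365,719.20 = 1.4941; DFL = R$11,365,719.20 ÷ R$5,226,701.20 = 2.1745.
Combined leverage = 1.4941 × 2.1745 = 3.2489.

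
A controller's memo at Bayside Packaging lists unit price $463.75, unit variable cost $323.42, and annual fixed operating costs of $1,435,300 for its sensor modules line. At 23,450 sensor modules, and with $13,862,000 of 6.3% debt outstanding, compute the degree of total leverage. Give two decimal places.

Total contribution margin = 23,450 × $140.33 = $3,290,738.50.
Operating income = contribution − fixed costs = $3,290,738.50 − $1,435,300 = $1,855,438.50. Interest = $873,306.00, so EBIT − I = $982,132.50.
Degree of total leverage = total CM / (EBIT − interest) = $3,290,738.50 / $982,132.50 = 3.3506.

3.35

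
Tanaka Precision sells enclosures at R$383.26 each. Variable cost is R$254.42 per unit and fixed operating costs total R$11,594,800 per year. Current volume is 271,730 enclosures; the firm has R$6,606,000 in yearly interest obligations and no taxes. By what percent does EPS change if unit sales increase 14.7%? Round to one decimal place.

Total contribution margin = 271,730 × R$128.84 = R$35,009,693.20.
Operating income = contribution − fixed costs = R$35,009,693.20 − R$11,594,800 = R$23,414,893.20.
After interest of R$6,606,000.00, pre-tax earnings = R$16,808,893.20.
DCL = total CM / (EBIT − I) = R$35,009,693.20 / R$16,808,893.20 = 2.0828.
%ΔEPS = DCL × %ΔSales = 2.0828 × +14.7% = +30.6%.

+30.6%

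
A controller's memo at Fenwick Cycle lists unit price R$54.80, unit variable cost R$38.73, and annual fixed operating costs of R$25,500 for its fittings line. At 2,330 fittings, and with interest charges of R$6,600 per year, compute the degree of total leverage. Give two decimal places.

7.01

Total contribution margin = 2,330 × R$16.07 = R$37,443.10.
Subtracting fixed costs: EBIT = R$37,443.10 − R$25,500 = R$11,943.10. Interest = R$6,600.00, so EBIT − I = R$5,343.10.
Degree of total leverage = total CM / (EBIT − interest) = R$37,443.10 / R$5,343.10 = 7.0077.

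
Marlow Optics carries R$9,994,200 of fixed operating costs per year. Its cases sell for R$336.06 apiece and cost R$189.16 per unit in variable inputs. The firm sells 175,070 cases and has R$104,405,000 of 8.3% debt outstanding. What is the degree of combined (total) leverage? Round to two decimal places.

Contribution at this volume is 175,070 × R$146.90 = R$25,717,783.00.
Subtracting fixed costs: EBIT = R$25,717,783.00 − R$9,994,200 = R$15,723,583.00. Interest = R$8,665,615.00, so EBIT − I = R$7,057,968.00.
Degree of total leverage = total CM / (EBIT − interest) = R$25,717,783.00 / R$7,057,968.00 = 3.6438.

3.64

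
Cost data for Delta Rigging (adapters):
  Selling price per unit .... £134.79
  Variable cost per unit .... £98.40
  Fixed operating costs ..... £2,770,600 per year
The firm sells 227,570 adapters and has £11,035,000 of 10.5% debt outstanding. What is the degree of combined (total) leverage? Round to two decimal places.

At 227,570 units, contribution = 227,570 × £36.39 = £8,281,272.30.
EBIT = £8,281,272.30 − £2,770,600 = £5,510,672.30. Interest = £1,158,675.00, so EBIT − I = £4,351,997.30.
DCL = contribution ÷ (EBIT − I) = £8,281,272.30 ÷ £4,351,997.30 = 1.9029.

1.90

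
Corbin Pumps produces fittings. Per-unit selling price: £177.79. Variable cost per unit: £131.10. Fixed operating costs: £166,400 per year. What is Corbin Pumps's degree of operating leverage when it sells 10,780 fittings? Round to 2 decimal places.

1.49

Contribution at this volume is 10,780 × £46.69 = £503,318.20.
Subtracting fixed costs: EBIT = £503,318.20 − £166,400 = £336,918.20.
DOL = contribution ÷ EBIT = £503,318.20 ÷ £336,918.20 = 1.4939.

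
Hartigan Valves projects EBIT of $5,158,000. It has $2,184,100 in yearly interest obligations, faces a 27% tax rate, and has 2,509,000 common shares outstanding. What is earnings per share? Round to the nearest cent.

$0.87

Interest = $2,184,100.00, so EBT = $5,158,000 − $2,184,100.00 = $2,973,900.00.
After tax at 27%: net income = $2,973,900.00 × 0.73 = $2,170,947.00.
EPS = $2,170,947.00 ÷ 2,509,000 = $0.87.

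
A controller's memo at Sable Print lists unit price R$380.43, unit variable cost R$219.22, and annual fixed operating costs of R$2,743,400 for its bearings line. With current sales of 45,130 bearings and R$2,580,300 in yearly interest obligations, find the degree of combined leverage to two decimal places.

Contribution at this volume is 45,130 × R$161.21 = R$7,275,407.30.
EBIT = R$7,275,407.30 − R$2,743,400 = R$4,532,007.30. Interest = R$2,580,300.00, so EBIT − I = R$1,951,707.30.
Degree of total leverage = total CM / (EBIT − interest) = R$7,275,407.30 / R$1,951,707.30 = 3.7277.

3.73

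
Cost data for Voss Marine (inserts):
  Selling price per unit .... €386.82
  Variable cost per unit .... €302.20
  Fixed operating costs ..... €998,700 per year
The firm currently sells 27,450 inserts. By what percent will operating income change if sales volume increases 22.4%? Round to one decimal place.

Contribution at this volume is 27,450 × €84.62 = €2,322,819.00.
EBIT = €2,322,819.00 − €998,700 = €1,324,119.00.
Degree of operating leverage = €2,322,819.00 / €1,324,119.00 = 1.7542.
%ΔEBIT = DOL × %ΔSales = 1.7542 × +22.4% = +39.3%.

+39.3%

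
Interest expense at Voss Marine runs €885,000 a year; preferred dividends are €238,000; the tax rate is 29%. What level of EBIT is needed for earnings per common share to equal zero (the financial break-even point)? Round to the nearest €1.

€1,220,211

Grossing the preferred dividend up to pre-tax terms: €238,000 / (1 − 0.29) = €335,211.27.
Financial break-even EBIT = interest + D_p ÷ (1 − t) = €885,000 + €335,211.27 = €1,220,211.27.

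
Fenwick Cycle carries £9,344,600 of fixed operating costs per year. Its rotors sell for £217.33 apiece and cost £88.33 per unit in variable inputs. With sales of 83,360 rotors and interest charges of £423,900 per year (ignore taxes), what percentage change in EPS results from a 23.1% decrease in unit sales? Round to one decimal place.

Total contribution margin = 83,360 × £129.00 = £10,753,440.00.
EBIT = £10,753,440.00 − £9,344,600 = £1,408,840.00.
Interest = £423,900.00, so EBIT − I = £984,940.00.
DCL = total CM / (EBIT − I) = £10,753,440.00 / £984,940.00 = 10.9179.
EPS therefore changes by 10.9179 × (-23.1%) = -252.2%.

-252.2%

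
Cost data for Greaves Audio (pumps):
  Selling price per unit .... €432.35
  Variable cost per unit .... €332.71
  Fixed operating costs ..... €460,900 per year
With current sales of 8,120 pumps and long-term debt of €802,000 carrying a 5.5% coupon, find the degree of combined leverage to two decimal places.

Total contribution margin = 8,120 × €99.64 = €809,076.80.
Subtracting fixed costs: EBIT = €809,076.80 − €460,900 = €348,176.80. Interest = €44,110.00.
DOL = €809,076.80 ÷ €348,176.80 = 2.3238; DFL = €348,176.80 ÷ €304,066.80 = 1.1451.
DCL = DOL × DFL = 2.3238 × 1.1451 = 2.6610.

2.66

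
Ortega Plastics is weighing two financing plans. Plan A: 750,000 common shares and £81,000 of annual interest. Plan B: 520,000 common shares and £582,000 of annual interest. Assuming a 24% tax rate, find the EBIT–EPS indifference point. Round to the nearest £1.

Set EPS_A = EPS_B: (EBIT − £81,000)(1 − 0.24) ÷ 750,000 = (EBIT − £582,000)(1 − 0.24) ÷ 520,000.
Cancelling (1 − t) and cross-multiplying: 520,000·(EBIT − 81,000) = 750,000·(EBIT − 582,000).
Solving, EBIT = (582,000·750,000 − 81,000·520,000) / (750,000 − 520,000) = 394,380,000,000 / 230,000 = 1,714,695.65.

£1,714,696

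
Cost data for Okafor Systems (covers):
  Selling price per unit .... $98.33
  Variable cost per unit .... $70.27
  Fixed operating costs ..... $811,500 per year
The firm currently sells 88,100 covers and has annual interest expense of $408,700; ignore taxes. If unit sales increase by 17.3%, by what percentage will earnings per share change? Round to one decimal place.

At 88,100 units, contribution = 88,100 × $28.06 = $2,472,086.00.
Subtracting fixed costs: EBIT = $2,472,086.00 − $811,500 = $1,660,586.00.
After interest of $408,700.00, pre-tax earnings = $1,251,886.00.
DCL = total CM / (EBIT − I) = $2,472,086.00 / $1,251,886.00 = 1.9747.
%ΔEPS = DCL × %ΔSales = 1.9747 × +17.3% = +34.2%.

+34.2%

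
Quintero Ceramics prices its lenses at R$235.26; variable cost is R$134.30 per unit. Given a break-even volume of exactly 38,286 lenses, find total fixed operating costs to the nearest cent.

Unit CM = price − variable cost = R$235.26 − R$134.30 = R$100.96.
Fixed costs = break-even units × CM = 38,286 × R$100.96 = R$3,865,354.56.

R$3,865,354.56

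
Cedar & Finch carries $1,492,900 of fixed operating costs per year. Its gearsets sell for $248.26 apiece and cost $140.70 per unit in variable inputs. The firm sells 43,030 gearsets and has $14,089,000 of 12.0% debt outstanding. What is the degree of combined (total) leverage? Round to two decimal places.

3.20

Contribution at this volume is 43,030 × $107.56 = $4,628,306.80.
Subtracting fixed costs: EBIT = $4,628,306.80 − $1,492,900 = $3,135,406.80. Interest = $1,690,680.00, so EBIT − I = $1,444,726.80.
DCL = contribution ÷ (EBIT − I) = $4,628,306.80 ÷ $1,444,726.80 = 3.2036.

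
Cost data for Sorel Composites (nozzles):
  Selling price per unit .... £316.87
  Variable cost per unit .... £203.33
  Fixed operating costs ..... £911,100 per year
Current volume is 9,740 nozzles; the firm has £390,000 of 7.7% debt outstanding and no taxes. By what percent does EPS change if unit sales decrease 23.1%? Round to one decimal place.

-155.1%

At 9,740 units, contribution = 9,740 × £113.54 = £1,105,879.60.
Operating income = contribution − fixed costs = £1,105,879.60 − £911,100 = £194,779.60.
After interest of £30,030.00, pre-tax earnings = £164,749.60.
Degree of combined leverage = contribution ÷ (EBIT − I) = £1,105,879.60 ÷ £164,749.60 = 6.7125.
%ΔEPS = DCL × %ΔSales = 6.7125 × -23.1% = -155.1%.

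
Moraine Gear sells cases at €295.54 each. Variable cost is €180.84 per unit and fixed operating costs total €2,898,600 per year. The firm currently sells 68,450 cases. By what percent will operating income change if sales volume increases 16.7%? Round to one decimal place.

+26.5%

At 68,450 units, contribution = 68,450 × €114.70 = €7,851,215.00.
EBIT = €7,851,215.00 − €2,898,600 = €4,952,615.00.
DOL = contribution ÷ EBIT = €7,851,215.00 ÷ €4,952,615.00 = 1.5853.
So EBIT moves 1.5853 × (+16.7%) = +26.5%.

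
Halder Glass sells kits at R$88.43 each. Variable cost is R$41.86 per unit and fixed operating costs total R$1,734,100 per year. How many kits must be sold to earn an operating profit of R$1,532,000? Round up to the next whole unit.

70,134 kits

Each unit contributes R$88.43 − R$41.86 = R$46.57.
Units = (FC + target) / CM = (R$1,734,100 + R$1,532,000) / R$46.57 = 70,133.13, so 70,134 kits.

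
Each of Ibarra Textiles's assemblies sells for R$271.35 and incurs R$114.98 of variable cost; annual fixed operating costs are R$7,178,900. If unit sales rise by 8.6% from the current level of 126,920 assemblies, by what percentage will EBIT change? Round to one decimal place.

+13.5%

At 126,920 units, contribution = 126,920 × R$156.37 = R$19,846,480.40.
Subtracting fixed costs: EBIT = R$19,846,480.40 − R$7,178,900 = R$12,667,580.40.
Degree of operating leverage = R$19,846,480.40 / R$12,667,580.40 = 1.5667.
%ΔEBIT = DOL × %ΔSales = 1.5667 × +8.6% = +13.5%.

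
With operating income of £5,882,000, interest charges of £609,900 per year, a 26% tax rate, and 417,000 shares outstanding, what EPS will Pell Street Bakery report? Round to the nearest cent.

Pre-tax income = £5,882,000 − £609,900.00 = £5,272,100.00.
Net income = £5,272,100.00 × (1 − 0.26) = £3,901,354.00.
Per share: £3,901,354.00 / 417,000 shares = £9.36.

£9.36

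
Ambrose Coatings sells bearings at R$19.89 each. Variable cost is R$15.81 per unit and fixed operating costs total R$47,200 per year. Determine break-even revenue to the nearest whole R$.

R$230,100

CM per unit = R$19.89 − R$15.81 = R$4.08; CM ratio = R$4.08 / R$19.89 = 0.2051.
Break-even sales = FC ÷ CM ratio = R$47,200 × R$19.89 / R$4.08 = R$230,100.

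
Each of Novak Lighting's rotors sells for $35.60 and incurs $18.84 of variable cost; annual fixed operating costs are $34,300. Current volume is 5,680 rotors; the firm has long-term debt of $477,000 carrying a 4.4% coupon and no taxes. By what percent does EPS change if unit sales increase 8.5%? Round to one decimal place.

+20.3%

Total contribution margin = 5,680 × $16.76 = $95,196.80.
Subtracting fixed costs: EBIT = $95,196.80 − $34,300 = $60,896.80.
Interest = $20,988.00, so EBIT − I = $39,908.80.
DCL = total CM / (EBIT − I) = $95,196.80 / $39,908.80 = 2.3854.
%ΔEPS = DCL × %ΔSales = 2.3854 × +8.5% = +20.3%.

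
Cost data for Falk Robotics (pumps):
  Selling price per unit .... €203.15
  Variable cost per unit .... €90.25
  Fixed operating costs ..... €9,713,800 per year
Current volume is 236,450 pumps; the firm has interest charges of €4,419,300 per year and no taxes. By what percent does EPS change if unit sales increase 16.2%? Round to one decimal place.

+34.4%

At 236,450 units, contribution = 236,450 × €112.90 = €26,695,205.00.
Operating income = contribution − fixed costs = €26,695,205.00 − €9,713,800 = €16,981,405.00.
After interest of €4,419,300.00, pre-tax earnings = €12,562,105.00.
Degree of combined leverage = contribution ÷ (EBIT − I) = €26,695,205.00 ÷ €12,562,105.00 = 2.1251.
EPS therefore changes by 2.1251 × (+16.2%) = +34.4%.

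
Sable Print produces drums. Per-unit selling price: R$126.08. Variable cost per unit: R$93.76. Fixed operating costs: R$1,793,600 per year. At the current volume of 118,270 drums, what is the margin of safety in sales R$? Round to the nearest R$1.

Each unit contributes R$126.08 − R$93.76 = R$32.32. Break-even units = R$1,793,600 ÷ R$32.32 = 55,495.05; break-even revenue = 55,495.05 × R$126.08 = R$6,996,815.84.
Current sales = 118,270 × R$126.08 = R$14,911,481.60.
Margin of safety = R$14,911,481.60 − R$6,996,815.84 = R$7,914,666.

R$7,914,666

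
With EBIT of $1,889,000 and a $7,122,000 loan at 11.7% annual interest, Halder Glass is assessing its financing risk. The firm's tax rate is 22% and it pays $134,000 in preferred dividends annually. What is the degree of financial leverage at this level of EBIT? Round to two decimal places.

2.14

Interest = $833,274.00.
Preferred dividends grossed up pre-tax: $134,000 / (1 − 0.22) = $171,794.87.
DFL = EBIT ÷ [EBIT − I − D_p/(1−t)] = $1,889,000 ÷ [$1,889,000 − $833,274.00 − $171,794.87] = $1,889,000 ÷ $883,931.13 = 2.1370.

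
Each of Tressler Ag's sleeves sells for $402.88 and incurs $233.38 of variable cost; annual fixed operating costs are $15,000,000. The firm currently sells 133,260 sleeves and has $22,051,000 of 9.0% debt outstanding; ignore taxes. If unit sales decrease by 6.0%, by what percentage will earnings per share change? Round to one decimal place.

-24.2%

Contribution at this volume is 133,260 × $169.50 = $22,587,570.00.
EBIT = $22,587,570.00 − $15,000,000 = $7,587,570.00.
After interest of $1,984,590.00, pre-tax earnings = $5,602,980.00.
DCL = total CM / (EBIT − I) = $22,587,570.00 / $5,602,980.00 = 4.0313.
EPS therefore changes by 4.0313 × (-6.0%) = -24.2%.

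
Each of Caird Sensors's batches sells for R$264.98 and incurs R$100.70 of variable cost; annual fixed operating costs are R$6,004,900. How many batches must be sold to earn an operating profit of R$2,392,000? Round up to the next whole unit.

Unit CM = price − variable cost = R$264.98 − R$100.70 = R$164.28.
Units = (FC + target) / CM = (R$6,004,900 + R$2,392,000) / R$164.28 = 51,113.34, so 51,114 batches.

51,114 batches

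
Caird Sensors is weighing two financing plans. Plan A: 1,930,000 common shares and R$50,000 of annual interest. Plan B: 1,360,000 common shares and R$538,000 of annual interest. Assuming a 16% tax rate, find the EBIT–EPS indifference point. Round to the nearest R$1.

At indifference, (EBIT − 50,000)(1 − t)/1,930,000 = (EBIT − 538,000)(1 − t)/1,360,000.
The (1 − t) factor cancels: (EBIT − 50,000) × 1,360,000 = (EBIT − 538,000) × 1,930,000.
Solving, EBIT = (538,000·1,930,000 − 50,000·1,360,000) / (1,930,000 − 1,360,000) = 970,340,000,000 / 570,000 = 1,702,350.88.

R$1,702,351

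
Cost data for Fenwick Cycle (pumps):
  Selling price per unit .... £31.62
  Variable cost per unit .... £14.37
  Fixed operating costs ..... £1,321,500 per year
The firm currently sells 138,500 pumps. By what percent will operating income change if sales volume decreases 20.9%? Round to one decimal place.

At 138,500 units, contribution = 138,500 × £17.25 = £2,389,125.00.
EBIT = £2,389,125.00 − £1,321,500 = £1,067,625.00.
Degree of operating leverage = £2,389,125.00 / £1,067,625.00 = 2.2378.
%ΔEBIT = DOL × %ΔSales = 2.2378 × -20.9% = -46.8%.

-46.8%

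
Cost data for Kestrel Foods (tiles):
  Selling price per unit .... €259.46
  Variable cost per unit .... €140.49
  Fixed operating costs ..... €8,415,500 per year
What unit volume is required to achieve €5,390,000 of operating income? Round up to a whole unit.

116,042 tiles

Each unit contributes €259.46 − €140.49 = €118.97.
Required volume = (fixed costs + target profit) ÷ CM = (€8,415,500 + €5,390,000) ÷ €118.97 = 116,041.86, so 116,042 tiles.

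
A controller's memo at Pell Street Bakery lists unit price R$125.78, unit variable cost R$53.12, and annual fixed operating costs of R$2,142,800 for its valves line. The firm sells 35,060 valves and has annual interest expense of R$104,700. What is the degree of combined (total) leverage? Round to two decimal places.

Contribution at this volume is 35,060 × R$72.66 = R$2,547,459.60.
EBIT = R$2,547,459.60 − R$2,142,800 = R$404,659.60. Interest = R$104,700.00, so EBIT − I = R$299,959.60.
Degree of total leverage = total CM / (EBIT − interest) = R$2,547,459.60 / R$299,959.60 = 8.4927.

8.49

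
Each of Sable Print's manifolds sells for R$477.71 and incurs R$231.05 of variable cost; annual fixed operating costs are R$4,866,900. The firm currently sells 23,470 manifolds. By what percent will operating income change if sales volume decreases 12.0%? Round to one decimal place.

-75.3%

Contribution at this volume is 23,470 × R$246.66 = R$5,789,110.20.
Operating income = contribution − fixed costs = R$5,789,110.20 − R$4,866,900 = R$922,210.20.
DOL = contribution ÷ EBIT = R$5,789,110.20 ÷ R$922,210.20 = 6.2774.
Operating income changes by 6.2774 × -12.0% = -75.3%.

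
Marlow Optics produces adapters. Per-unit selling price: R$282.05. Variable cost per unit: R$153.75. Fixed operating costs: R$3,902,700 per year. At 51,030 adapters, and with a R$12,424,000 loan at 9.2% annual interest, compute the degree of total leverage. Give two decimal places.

4.36

Total contribution margin = 51,030 × R$128.30 = R$6,547,149.00.
EBIT = R$6,547,149.00 − R$3,902,700 = R$2,644,449.00. Interest = R$1,143,008.00, so EBIT − I = R$1,501,441.00.
Degree of total leverage = total CM / (EBIT − interest) = R$6,547,149.00 / R$1,501,441.00 = 4.3606.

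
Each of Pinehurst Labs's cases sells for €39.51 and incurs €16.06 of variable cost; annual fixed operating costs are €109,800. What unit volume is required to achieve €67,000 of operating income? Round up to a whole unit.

7,540 cases

Unit CM = price − variable cost = €39.51 − €16.06 = €23.45.
Need Q such that Q × €23.45 − €109,800 = €67,000, i.e. Q = €176,800 / €23.45 = 7,539.45 → 7,540.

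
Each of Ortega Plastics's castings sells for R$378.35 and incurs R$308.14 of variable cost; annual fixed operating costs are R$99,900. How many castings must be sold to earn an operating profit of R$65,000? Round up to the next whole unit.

2,349 castings

Contribution margin per unit = R$378.35 − R$308.14 = R$70.21.
Required volume = (fixed costs + target profit) ÷ CM = (R$99,900 + R$65,000) ÷ R$70.21 = 2,348.67, so 2,349 castings.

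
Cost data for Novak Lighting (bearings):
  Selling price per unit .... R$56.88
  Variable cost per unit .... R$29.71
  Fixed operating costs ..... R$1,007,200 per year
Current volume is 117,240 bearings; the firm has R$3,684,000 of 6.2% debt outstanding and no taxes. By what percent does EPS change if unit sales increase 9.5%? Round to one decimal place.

Total contribution margin = 117,240 × R$27.17 = R$3,185,410.80.
Subtracting fixed costs: EBIT = R$3,185,410.80 − R$1,007,200 = R$2,178,210.80.
Interest = R$228,408.00, so EBIT − I = R$1,949,802.80.
DCL = total CM / (EBIT − I) = R$3,185,410.80 / R$1,949,802.80 = 1.6337.
EPS therefore changes by 1.6337 × (+9.5%) = +15.5%.

+15.5%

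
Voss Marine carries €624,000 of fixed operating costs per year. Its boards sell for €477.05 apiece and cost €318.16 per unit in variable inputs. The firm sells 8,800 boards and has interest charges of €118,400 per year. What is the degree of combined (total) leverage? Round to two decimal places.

2.13

Contribution at this volume is 8,800 × €158.89 = €1,398,232.00.
Subtracting fixed costs: EBIT = €1,398,232.00 − €624,000 = €774,232.00. Interest = €118,400.00, so EBIT − I = €655,832.00.
Degree of total leverage = total CM / (EBIT − interest) = €1,398,232.00 / €655,832.00 = 2.1320.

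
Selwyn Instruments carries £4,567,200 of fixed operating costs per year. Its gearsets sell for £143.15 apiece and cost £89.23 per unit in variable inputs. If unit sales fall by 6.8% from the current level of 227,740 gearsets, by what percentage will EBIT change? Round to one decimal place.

At 227,740 units, contribution = 227,740 × £53.92 = £12,279,740.80.
Operating income = contribution − fixed costs = £12,279,740.80 − £4,567,200 = £7,712,540.80.
So DOL = total CM / EBIT = £12,279,740.80 / £7,712,540.80 = 1.5922.
%ΔEBIT = DOL × %ΔSales = 1.5922 × -6.8% = -10.8%.

-10.8%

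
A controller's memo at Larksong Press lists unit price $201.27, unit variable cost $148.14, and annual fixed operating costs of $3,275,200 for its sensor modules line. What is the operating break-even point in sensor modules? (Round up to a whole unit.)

Contribution margin per unit = $201.27 − $148.14 = $53.13.
Break-even Q = $3,275,200 / $53.13 = 61,645.02 → 61,646 sensor modules.

61,646 sensor modules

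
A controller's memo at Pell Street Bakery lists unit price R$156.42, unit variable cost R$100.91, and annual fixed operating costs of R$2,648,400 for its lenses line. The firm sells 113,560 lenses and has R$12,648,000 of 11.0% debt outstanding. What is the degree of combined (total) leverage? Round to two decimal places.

Contribution at this volume is 113,560 × R$55.51 = R$6,303,715.60.
EBIT = R$6,303,715.60 − R$2,648,400 = R$3,655,315.60. Interest = R$1,391,280.00.
DOL = R$6,303,715.60 ÷ R$3,655,315.60 = 1.7245; DFL = R$3,655,315.60 ÷ R$2,264,035.60 = 1.6145.
DCL = DOL × DFL = 1.7245 × 1.6145 = 2.7842.

2.78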